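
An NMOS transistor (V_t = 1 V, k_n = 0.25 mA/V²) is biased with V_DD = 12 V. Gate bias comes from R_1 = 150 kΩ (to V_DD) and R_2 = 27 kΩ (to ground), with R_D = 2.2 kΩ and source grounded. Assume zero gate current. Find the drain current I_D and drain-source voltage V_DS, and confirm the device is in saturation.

I_D ≈ 0.086 mA, V_DS ≈ 12 V

V_G = V_DD·R_2/(R_1+R_2) = 12×27/177 = 1.83 V. With the source grounded, V_GS = V_G = 1.83 V.
Assume saturation: I_D = (k_n/2)(V_GS − V_t)² = (0.25/2)×(1.83 − 1)² = 0.125×0.831² = 0.0862 mA.
V_DS = V_DD − I_D·R_D = 12 − 0.0862×2.2 = 11.8 V.
Saturation requires V_DS ≥ V_GS − V_t = 0.831 V; 11.8 ≥ 0.831 ✓.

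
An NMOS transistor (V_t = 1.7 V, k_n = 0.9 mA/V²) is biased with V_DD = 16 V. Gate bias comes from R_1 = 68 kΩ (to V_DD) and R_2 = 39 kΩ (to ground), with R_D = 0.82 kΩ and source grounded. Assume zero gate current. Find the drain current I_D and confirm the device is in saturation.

I_D ≈ 7.7 mA

V_G = V_DD·R_2/(R_1+R_2) = 16×39/107 = 5.83 V. With the source grounded, V_GS = V_G = 5.83 V.
Assume saturation: I_D = (k_n/2)(V_GS − V_t)² = (0.9/2)×(5.83 − 1.7)² = 0.45×4.13² = 7.68 mA.
V_DS = V_DD − I_D·R_D = 16 − 7.68×0.82 = 9.7 V.
Saturation requires V_DS ≥ V_GS − V_t = 4.13 V; 9.7 ≥ 4.13 ✓.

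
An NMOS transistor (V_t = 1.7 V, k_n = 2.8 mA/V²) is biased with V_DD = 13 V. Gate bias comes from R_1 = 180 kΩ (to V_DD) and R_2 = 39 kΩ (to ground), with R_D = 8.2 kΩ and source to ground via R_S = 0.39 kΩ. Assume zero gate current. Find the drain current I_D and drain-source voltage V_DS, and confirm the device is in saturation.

V_G = V_DD·R_2/(R_1+R_2) = 13×39/219 = 2.32 V.
Assume saturation: I_D = (k_n/2)(V_GS − V_t)² with V_GS = V_G − I_D·R_S = 2.32 − 0.39·I_D.
Substituting gives 0.213·I_D² − 1.67·I_D + 0.53 = 0, with roots I_D = 0.331 or 7.52 mA.
The root I_D = 7.52 mA gives V_GS = -0.618 V ≤ V_t, so take I_D = 0.331 mA.
Then V_GS = 2.19 V and V_DS = V_DD − I_D(R_D+R_S) = 13 − 0.331×8.59 = 10.2 V.
Saturation requires V_DS ≥ V_GS − V_t = 0.486 V; 10.2 ≥ 0.486 ✓.

I_D ≈ 0.33 mA, V_DS ≈ 10 V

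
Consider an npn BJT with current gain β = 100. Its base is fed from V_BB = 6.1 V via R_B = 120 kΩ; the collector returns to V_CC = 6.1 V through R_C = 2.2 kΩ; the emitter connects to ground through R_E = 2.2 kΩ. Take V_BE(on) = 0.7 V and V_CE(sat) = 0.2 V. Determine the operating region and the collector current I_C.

Assume active: I_B = (6.1 − 0.7)/(120 + 101×2.2) = 0.0158 mA, I_C = β·I_B = 1.58 mA.
Then V_CE = 6.1 − 1.58×2.2 − 1.59×2.2 = -0.878 V < 0.2 V — the active assumption fails.
Re-solve with V_CE = 0.2 V. KCL at the emitter: V_E/R_E = (V_BB−0.7−V_E)/R_B + (V_CC−0.2−V_E)/R_C, giving V_E = 2.97 V.
I_C = (V_CC − 0.2 − V_E)/R_C = (5.9 − 2.97)/2.2 = 1.33 mA.
Check: I_B = (5.4 − 2.97)/120 = 0.0202 mA, and β·I_B = 2.02 mA > I_C, confirming saturation.

saturation; I_C ≈ 1.3 mA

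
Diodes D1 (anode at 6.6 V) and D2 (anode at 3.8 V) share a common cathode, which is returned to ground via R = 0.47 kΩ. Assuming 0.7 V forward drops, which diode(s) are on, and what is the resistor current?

Assume both conduct. Then node N would need to be at both 6.6−0.7 = 5.9 V and 3.8−0.7 = 3.1 V, which is impossible.
Assume only D1 conducts: V_N = 6.6 − 0.7 = 5.9 V, so I_R = 5.9/0.47 = 12.6 mA.
Check D2: its anode-to-cathode voltage is 3.8 − 5.9 = -2.1 V < 0.7 V, so it is off. The assumption is consistent.

Only D1 conducts; I_R ≈ 13 mA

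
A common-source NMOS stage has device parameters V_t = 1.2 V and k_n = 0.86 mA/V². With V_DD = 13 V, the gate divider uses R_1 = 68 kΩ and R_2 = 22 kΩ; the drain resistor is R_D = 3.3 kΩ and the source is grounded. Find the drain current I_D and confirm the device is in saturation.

I_D ≈ 1.7 mA

V_G = V_DD·R_2/(R_1+R_2) = 13×22/90 = 3.18 V. With the source grounded, V_GS = V_G = 3.18 V.
Assume saturation: I_D = (k_n/2)(V_GS − V_t)² = (0.86/2)×(3.18 − 1.2)² = 0.43×1.98² = 1.68 mA.
V_DS = V_DD − I_D·R_D = 13 − 1.68×3.3 = 7.45 V.
Saturation requires V_DS ≥ V_GS − V_t = 1.98 V; 7.45 ≥ 1.98 ✓.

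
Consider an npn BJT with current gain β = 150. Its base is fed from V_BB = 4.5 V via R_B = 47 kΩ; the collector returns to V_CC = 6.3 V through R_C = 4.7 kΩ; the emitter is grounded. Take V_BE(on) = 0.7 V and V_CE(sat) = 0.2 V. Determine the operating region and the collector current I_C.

Assume active: I_B = (4.5 − 0.7)/47 = 0.0809 mA, giving I_C = β·I_B = 12.1 mA.
But then V_CE = 6.3 − 12.1×4.7 = -50.7 V < V_CE(sat) = 0.2 V — impossible in the active region.
So the transistor is saturated. With V_CE = 0.2 V, I_C = (V_CC − 0.2)/R_C = 6.1/4.7 = 1.3 mA.
Check: β·I_B = 12.1 mA > I_C = 1.3 mA, confirming saturation.

saturation; I_C ≈ 1.3 mA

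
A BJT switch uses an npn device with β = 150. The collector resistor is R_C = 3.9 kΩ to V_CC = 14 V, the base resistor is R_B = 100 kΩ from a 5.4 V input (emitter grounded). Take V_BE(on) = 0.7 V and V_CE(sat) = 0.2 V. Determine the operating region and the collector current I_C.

Assume active: I_B = (5.4 − 0.7)/100 = 0.047 mA, giving I_C = β·I_B = 7.05 mA.
But then V_CE = 14 − 7.05×3.9 = -13.5 V < V_CE(sat) = 0.2 V — impossible in the active region.
So the transistor is saturated. With V_CE = 0.2 V, I_C = (V_CC − 0.2)/R_C = 13.8/3.9 = 3.54 mA.
Check: β·I_B = 7.05 mA > I_C = 3.54 mA, confirming saturation.

saturation; I_C ≈ 3.5 mA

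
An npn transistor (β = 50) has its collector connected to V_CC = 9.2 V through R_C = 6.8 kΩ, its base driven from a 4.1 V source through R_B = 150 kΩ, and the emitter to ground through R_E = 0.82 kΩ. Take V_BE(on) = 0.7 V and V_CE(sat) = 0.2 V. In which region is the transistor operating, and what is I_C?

active; I_C ≈ 0.89 mA

Assume active. Base-emitter loop: I_B = (V_BB − V_BE)/(R_B + (β+1)R_E) = (4.1 − 0.7)/(150 + 51×0.82) = 0.0177 mA.
I_C = β·I_B = 50×0.0177 = 0.886 mA.
V_CE = V_CC − I_C·R_C − I_E·R_E = 9.2 − 0.886×6.8 − 0.904×0.82 = 2.43 V > V_CE(sat), so the active-region assumption holds.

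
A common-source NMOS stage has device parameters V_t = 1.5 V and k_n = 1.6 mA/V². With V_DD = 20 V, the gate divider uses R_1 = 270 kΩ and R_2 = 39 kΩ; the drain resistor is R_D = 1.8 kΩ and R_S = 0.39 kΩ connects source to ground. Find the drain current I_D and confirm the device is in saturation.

V_G = V_DD·R_2/(R_1+R_2) = 20×39/309 = 2.52 V.
Assume saturation: I_D = (k_n/2)(V_GS − V_t)² with V_GS = V_G − I_D·R_S = 2.52 − 0.39·I_D.
Substituting gives 0.122·I_D² − 1.64·I_D + 0.839 = 0, with roots I_D = 0.533 or 12.9 mA.
The root I_D = 12.9 mA gives V_GS = -2.52 V ≤ V_t, so take I_D = 0.533 mA.
Then V_GS = 2.32 V and V_DS = V_DD − I_D(R_D+R_S) = 20 − 0.533×2.19 = 18.8 V.
Saturation requires V_DS ≥ V_GS − V_t = 0.816 V; 18.8 ≥ 0.816 ✓.

I_D ≈ 0.53 mA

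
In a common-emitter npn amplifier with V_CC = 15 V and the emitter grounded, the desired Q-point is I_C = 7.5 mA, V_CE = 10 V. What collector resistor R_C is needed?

Collector loop: V_CC = I_C·R_C + V_CE.
R_C = (V_CC − V_CE)/I_C = (15 − 10)/7.5 = 0.667 kΩ.

R_C ≈ 0.67 kΩ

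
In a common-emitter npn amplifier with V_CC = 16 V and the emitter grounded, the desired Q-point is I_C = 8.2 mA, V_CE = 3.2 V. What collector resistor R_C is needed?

R_C ≈ 1.6 kΩ

Collector loop: V_CC = I_C·R_C + V_CE.
R_C = (V_CC − V_CE)/I_C = (16 − 3.2)/8.2 = 1.56 kΩ.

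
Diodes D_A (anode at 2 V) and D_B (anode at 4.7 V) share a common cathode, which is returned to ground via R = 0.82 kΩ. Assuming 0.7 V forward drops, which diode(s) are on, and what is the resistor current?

Only D_B conducts; I_R ≈ 4.9 mA

Assume both conduct. Then node N would need to be at both 2−0.7 = 1.3 V and 4.7−0.7 = 4 V, which is impossible.
Assume only D_B conducts: V_N = 4.7 − 0.7 = 4 V, so I_R = 4/0.82 = 4.88 mA.
Check D_A: its anode-to-cathode voltage is 2 − 4 = -2 V < 0.7 V, so it is off. The assumption is consistent.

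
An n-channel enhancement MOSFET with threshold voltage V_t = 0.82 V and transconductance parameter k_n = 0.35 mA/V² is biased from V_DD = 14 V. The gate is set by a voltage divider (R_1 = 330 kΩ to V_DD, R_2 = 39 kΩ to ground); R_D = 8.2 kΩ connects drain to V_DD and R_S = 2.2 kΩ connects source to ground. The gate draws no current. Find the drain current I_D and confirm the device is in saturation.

I_D ≈ 0.052 mA

V_G = V_DD·R_2/(R_1+R_2) = 14×39/369 = 1.48 V.
Assume saturation: I_D = (k_n/2)(V_GS − V_t)² with V_GS = V_G − I_D·R_S = 1.48 − 2.2·I_D.
Substituting gives 0.847·I_D² − 1.51·I_D + 0.0762 = 0, with roots I_D = 0.052 or 1.73 mA.
The root I_D = 1.73 mA gives V_GS = -2.32 V ≤ V_t, so take I_D = 0.052 mA.
Then V_GS = 1.37 V and V_DS = V_DD − I_D(R_D+R_S) = 14 − 0.052×10.4 = 13.5 V.
Saturation requires V_DS ≥ V_GS − V_t = 0.545 V; 13.5 ≥ 0.545 ✓.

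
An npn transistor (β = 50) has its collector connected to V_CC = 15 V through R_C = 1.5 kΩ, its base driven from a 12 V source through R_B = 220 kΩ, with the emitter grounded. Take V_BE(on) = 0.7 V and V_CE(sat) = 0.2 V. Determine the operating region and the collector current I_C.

Assume active. Base-emitter loop: I_B = (V_BB − V_BE)/R_B = (12 − 0.7)/220 = 0.0514 mA.
I_C = β·I_B = 50×0.0514 = 2.57 mA.
V_CE = V_CC − I_C·R_C = 15 − 2.57×1.5 = 11.1 V > V_CE(sat), so the active-region assumption holds.

active; I_C ≈ 2.6 mA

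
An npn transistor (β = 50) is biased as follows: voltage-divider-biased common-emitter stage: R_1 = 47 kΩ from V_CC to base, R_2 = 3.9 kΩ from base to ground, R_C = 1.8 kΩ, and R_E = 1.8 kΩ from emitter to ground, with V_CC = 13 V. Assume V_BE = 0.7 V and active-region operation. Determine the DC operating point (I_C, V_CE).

Thevenize the base divider: V_Th = V_CC·R_2/(R_1+R_2) = 13×3.9/50.9 = 0.996 V, R_Th = R_1‖R_2 = 3.6 kΩ.
Base-emitter loop: V_Th = I_B·R_Th + V_BE + (β+1)I_B·R_E, so I_B = (0.996 − 0.7) / (3.6 + 51×1.8) = 0.0031 mA.
I_C = β·I_B = 50×0.0031 = 0.155 mA, and I_E = (β+1)I_B = 0.158 mA.
V_CE = V_CC − I_C·R_C − I_E·R_E = 13 − 0.155×1.8 − 0.158×1.8 = 12.4 V.
V_CE = 12.4 V > 0.2 V confirms active-region operation.

I_C ≈ 0.16 mA, V_CE ≈ 12 V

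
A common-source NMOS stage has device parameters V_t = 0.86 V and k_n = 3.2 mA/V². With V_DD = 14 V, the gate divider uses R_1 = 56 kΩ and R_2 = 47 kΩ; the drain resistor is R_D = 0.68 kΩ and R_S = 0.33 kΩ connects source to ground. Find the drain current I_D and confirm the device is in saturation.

V_G = V_DD·R_2/(R_1+R_2) = 14×47/103 = 6.39 V.
Assume saturation: I_D = (k_n/2)(V_GS − V_t)² with V_GS = V_G − I_D·R_S = 6.39 − 0.33·I_D.
Substituting gives 0.174·I_D² − 6.84·I_D + 48.9 = 0, with roots I_D = 9.41 or 29.8 mA.
The root I_D = 29.8 mA gives V_GS = -3.46 V ≤ V_t, so take I_D = 9.41 mA.
Then V_GS = 3.28 V and V_DS = V_DD − I_D(R_D+R_S) = 14 − 9.41×1.01 = 4.5 V.
Saturation requires V_DS ≥ V_GS − V_t = 2.42 V; 4.5 ≥ 2.42 ✓.

I_D ≈ 9.4 mA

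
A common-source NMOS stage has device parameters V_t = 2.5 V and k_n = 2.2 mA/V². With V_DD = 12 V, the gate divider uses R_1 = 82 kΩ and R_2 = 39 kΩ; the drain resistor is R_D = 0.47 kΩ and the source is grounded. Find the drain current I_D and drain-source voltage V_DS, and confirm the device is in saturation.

I_D ≈ 2.1 mA, V_DS ≈ 11 V

V_G = V_DD·R_2/(R_1+R_2) = 12×39/121 = 3.87 V. With the source grounded, V_GS = V_G = 3.87 V.
Assume saturation: I_D = (k_n/2)(V_GS − V_t)² = (2.2/2)×(3.87 − 2.5)² = 1.1×1.37² = 2.06 mA.
V_DS = V_DD − I_D·R_D = 12 − 2.06×0.47 = 11 V.
Saturation requires V_DS ≥ V_GS − V_t = 1.37 V; 11 ≥ 1.37 ✓.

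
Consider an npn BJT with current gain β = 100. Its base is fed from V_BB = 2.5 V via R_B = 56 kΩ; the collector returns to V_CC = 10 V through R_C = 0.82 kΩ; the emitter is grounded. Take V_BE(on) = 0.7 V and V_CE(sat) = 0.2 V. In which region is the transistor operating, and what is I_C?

active; I_C ≈ 3.2 mA

Assume active. Base-emitter loop: I_B = (V_BB − V_BE)/R_B = (2.5 − 0.7)/56 = 0.0321 mA.
I_C = β·I_B = 100×0.0321 = 3.21 mA.
V_CE = V_CC − I_C·R_C = 10 − 3.21×0.82 = 7.36 V > V_CE(sat), so the active-region assumption holds.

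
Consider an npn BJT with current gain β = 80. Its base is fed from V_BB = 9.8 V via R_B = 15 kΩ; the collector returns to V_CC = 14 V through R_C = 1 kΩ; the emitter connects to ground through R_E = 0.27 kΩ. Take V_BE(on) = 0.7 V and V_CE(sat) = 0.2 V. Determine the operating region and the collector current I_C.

saturation; I_C ≈ 11 mA

Assume active: I_B = (9.8 − 0.7)/(15 + 81×0.27) = 0.247 mA, I_C = β·I_B = 19.7 mA.
Then V_CE = 14 − 19.7×1 − 20×0.27 = -11.1 V < 0.2 V — the active assumption fails.
Re-solve with V_CE = 0.2 V. KCL at the emitter: V_E/R_E = (V_BB−0.7−V_E)/R_B + (V_CC−0.2−V_E)/R_C, giving V_E = 3.02 V.
I_C = (V_CC − 0.2 − V_E)/R_C = (13.8 − 3.02)/1 = 10.8 mA.
Check: I_B = (9.1 − 3.02)/15 = 0.405 mA, and β·I_B = 32.4 mA > I_C, confirming saturation.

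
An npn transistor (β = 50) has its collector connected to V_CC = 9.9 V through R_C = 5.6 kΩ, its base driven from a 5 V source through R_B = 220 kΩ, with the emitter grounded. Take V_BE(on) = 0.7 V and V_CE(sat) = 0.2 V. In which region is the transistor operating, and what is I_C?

active; I_C ≈ 0.98 mA

Assume active. Base-emitter loop: I_B = (V_BB − V_BE)/R_B = (5 − 0.7)/220 = 0.0195 mA.
I_C = β·I_B = 50×0.0195 = 0.977 mA.
V_CE = V_CC − I_C·R_C = 9.9 − 0.977×5.6 = 4.43 V > V_CE(sat), so the active-region assumption holds.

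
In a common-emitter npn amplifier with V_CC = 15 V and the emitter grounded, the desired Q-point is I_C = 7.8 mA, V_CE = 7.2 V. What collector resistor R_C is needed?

Collector loop: V_CC = I_C·R_C + V_CE.
R_C = (V_CC − V_CE)/I_C = (15 − 7.2)/7.8 = 1 kΩ.

R_C ≈ 1 kΩ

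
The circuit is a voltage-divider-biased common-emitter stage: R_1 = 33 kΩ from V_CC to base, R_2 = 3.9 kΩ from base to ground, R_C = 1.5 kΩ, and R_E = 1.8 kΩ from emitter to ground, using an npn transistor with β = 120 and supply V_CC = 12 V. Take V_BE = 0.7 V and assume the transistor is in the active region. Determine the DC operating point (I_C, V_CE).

Thevenize the base divider: V_Th = V_CC·R_2/(R_1+R_2) = 12×3.9/36.9 = 1.27 V, R_Th = R_1‖R_2 = 3.49 kΩ.
Base-emitter loop: V_Th = I_B·R_Th + V_BE + (β+1)I_B·R_E, so I_B = (1.27 − 0.7) / (3.49 + 121×1.8) = 0.00257 mA.
I_C = β·I_B = 120×0.00257 = 0.308 mA, and I_E = (β+1)I_B = 0.311 mA.
V_CE = V_CC − I_C·R_C − I_E·R_E = 12 − 0.308×1.5 − 0.311×1.8 = 11 V.
V_CE = 11 V > 0.2 V confirms active-region operation.

I_C ≈ 0.31 mA, V_CE ≈ 11 V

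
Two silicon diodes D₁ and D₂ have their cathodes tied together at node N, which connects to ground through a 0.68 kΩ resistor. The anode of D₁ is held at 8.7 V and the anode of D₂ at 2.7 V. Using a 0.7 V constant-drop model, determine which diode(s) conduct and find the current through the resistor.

Assume both conduct. Then node N would need to be at both 8.7−0.7 = 8 V and 2.7−0.7 = 2 V, which is impossible.
Assume only D₁ conducts: V_N = 8.7 − 0.7 = 8 V, so I_R = 8/0.68 = 11.8 mA.
Check D₂: its anode-to-cathode voltage is 2.7 − 8 = -5.3 V < 0.7 V, so it is off. The assumption is consistent.

Only D₁ conducts; I_R ≈ 12 mA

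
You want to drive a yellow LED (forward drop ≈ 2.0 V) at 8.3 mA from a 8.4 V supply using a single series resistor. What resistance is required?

R ≈ 0.77 kΩ

The resistor drops V_S − V_D = 8.4 − 2.0 = 6.4 V at 8.3 mA.
R = 6.4 V / 8.3 mA = 0.771 kΩ.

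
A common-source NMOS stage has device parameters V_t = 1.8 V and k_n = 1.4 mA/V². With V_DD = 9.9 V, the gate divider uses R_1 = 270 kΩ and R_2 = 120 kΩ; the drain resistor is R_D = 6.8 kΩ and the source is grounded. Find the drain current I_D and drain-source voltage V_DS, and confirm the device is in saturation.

I_D ≈ 1.1 mA, V_DS ≈ 2.5 V

V_G = V_DD·R_2/(R_1+R_2) = 9.9×120/390 = 3.05 V. With the source grounded, V_GS = V_G = 3.05 V.
Assume saturation: I_D = (k_n/2)(V_GS − V_t)² = (1.4/2)×(3.05 − 1.8)² = 0.7×1.25² = 1.09 mA.
V_DS = V_DD − I_D·R_D = 9.9 − 1.09×6.8 = 2.51 V.
Saturation requires V_DS ≥ V_GS − V_t = 1.25 V; 2.51 ≥ 1.25 ✓.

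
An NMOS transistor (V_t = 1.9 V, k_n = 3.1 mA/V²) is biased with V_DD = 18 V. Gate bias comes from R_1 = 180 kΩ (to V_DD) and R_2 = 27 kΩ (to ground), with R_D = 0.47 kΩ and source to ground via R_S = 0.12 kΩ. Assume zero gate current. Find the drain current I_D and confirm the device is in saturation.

V_G = V_DD·R_2/(R_1+R_2) = 18×27/207 = 2.35 V.
Assume saturation: I_D = (k_n/2)(V_GS − V_t)² with V_GS = V_G − I_D·R_S = 2.35 − 0.12·I_D.
Substituting gives 0.0223·I_D² − 1.17·I_D + 0.311 = 0, with roots I_D = 0.268 or 52 mA.
The root I_D = 52 mA gives V_GS = -3.89 V ≤ V_t, so take I_D = 0.268 mA.
Then V_GS = 2.32 V and V_DS = V_DD − I_D(R_D+R_S) = 18 − 0.268×0.59 = 17.8 V.
Saturation requires V_DS ≥ V_GS − V_t = 0.416 V; 17.8 ≥ 0.416 ✓.

I_D ≈ 0.27 mA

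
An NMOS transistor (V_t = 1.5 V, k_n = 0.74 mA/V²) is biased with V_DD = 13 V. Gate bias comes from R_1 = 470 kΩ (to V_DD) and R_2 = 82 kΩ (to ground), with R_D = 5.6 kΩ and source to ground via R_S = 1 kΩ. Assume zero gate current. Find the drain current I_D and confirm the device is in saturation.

V_G = V_DD·R_2/(R_1+R_2) = 13×82/552 = 1.93 V.
Assume saturation: I_D = (k_n/2)(V_GS − V_t)² with V_GS = V_G − I_D·R_S = 1.93 − 1·I_D.
Substituting gives 0.37·I_D² − 1.32·I_D + 0.0688 = 0, with roots I_D = 0.0529 or 3.51 mA.
The root I_D = 3.51 mA gives V_GS = -1.58 V ≤ V_t, so take I_D = 0.0529 mA.
Then V_GS = 1.88 V and V_DS = V_DD − I_D(R_D+R_S) = 13 − 0.0529×6.6 = 12.7 V.
Saturation requires V_DS ≥ V_GS − V_t = 0.378 V; 12.7 ≥ 0.378 ✓.

I_D ≈ 0.053 mA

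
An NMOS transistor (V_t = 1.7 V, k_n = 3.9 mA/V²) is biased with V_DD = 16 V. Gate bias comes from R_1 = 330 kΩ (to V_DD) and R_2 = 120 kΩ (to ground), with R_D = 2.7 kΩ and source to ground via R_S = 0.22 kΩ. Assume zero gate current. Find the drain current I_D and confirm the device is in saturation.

I_D ≈ 4.6 mA

V_G = V_DD·R_2/(R_1+R_2) = 16×120/450 = 4.27 V.
Assume saturation: I_D = (k_n/2)(V_GS − V_t)² with V_GS = V_G − I_D·R_S = 4.27 − 0.22·I_D.
Substituting gives 0.0944·I_D² − 3.2·I_D + 12.8 = 0, with roots I_D = 4.65 or 29.3 mA.
The root I_D = 29.3 mA gives V_GS = -2.17 V ≤ V_t, so take I_D = 4.65 mA.
Then V_GS = 3.24 V and V_DS = V_DD − I_D(R_D+R_S) = 16 − 4.65×2.92 = 2.43 V.
Saturation requires V_DS ≥ V_GS − V_t = 1.54 V; 2.43 ≥ 1.54 ✓.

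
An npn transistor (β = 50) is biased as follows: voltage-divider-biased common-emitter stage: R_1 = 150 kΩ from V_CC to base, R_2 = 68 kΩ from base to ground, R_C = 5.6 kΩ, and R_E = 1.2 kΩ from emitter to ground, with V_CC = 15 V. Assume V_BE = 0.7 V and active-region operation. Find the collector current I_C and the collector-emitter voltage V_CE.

I_C ≈ 1.8 mA, V_CE ≈ 2.4 V

Thevenize the base divider: V_Th = V_CC·R_2/(R_1+R_2) = 15×68/218 = 4.68 V, R_Th = R_1‖R_2 = 46.8 kΩ.
Base-emitter loop: V_Th = I_B·R_Th + V_BE + (β+1)I_B·R_E, so I_B = (4.68 − 0.7) / (46.8 + 51×1.2) = 0.0368 mA.
I_C = β·I_B = 50×0.0368 = 1.84 mA, and I_E = (β+1)I_B = 1.88 mA.
V_CE = V_CC − I_C·R_C − I_E·R_E = 15 − 1.84×5.6 − 1.88×1.2 = 2.43 V.
V_CE = 2.43 V > 0.2 V confirms active-region operation.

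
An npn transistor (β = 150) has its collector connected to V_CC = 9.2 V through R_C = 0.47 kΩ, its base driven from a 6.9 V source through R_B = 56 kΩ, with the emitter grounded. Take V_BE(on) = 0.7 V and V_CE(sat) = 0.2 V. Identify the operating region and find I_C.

Assume active. Base-emitter loop: I_B = (V_BB − V_BE)/R_B = (6.9 − 0.7)/56 = 0.111 mA.
I_C = β·I_B = 150×0.111 = 16.6 mA.
V_CE = V_CC − I_C·R_C = 9.2 − 16.6×0.47 = 1.39 V > V_CE(sat), so the active-region assumption holds.

active; I_C ≈ 17 mA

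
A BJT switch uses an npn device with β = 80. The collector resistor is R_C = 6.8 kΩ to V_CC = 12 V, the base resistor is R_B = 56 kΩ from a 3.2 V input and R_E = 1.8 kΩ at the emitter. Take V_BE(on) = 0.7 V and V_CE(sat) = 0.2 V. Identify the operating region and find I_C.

Assume active. Base-emitter loop: I_B = (V_BB − V_BE)/(R_B + (β+1)R_E) = (3.2 − 0.7)/(56 + 81×1.8) = 0.0124 mA.
I_C = β·I_B = 80×0.0124 = 0.991 mA.
V_CE = V_CC − I_C·R_C − I_E·R_E = 12 − 0.991×6.8 − 1×1.8 = 3.45 V > V_CE(sat), so the active-region assumption holds.

active; I_C ≈ 0.99 mA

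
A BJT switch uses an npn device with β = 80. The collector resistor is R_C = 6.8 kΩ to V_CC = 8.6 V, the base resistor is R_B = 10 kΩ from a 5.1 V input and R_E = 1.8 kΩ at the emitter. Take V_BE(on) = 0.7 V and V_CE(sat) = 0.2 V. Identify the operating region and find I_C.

saturation; I_C ≈ 0.93 mA

Assume active: I_B = (5.1 − 0.7)/(10 + 81×1.8) = 0.0282 mA, I_C = β·I_B = 2.26 mA.
Then V_CE = 8.6 − 2.26×6.8 − 2.29×1.8 = -10.9 V < 0.2 V — the active assumption fails.
Re-solve with V_CE = 0.2 V. KCL at the emitter: V_E/R_E = (V_BB−0.7−V_E)/R_B + (V_CC−0.2−V_E)/R_C, giving V_E = 2.09 V.
I_C = (V_CC − 0.2 − V_E)/R_C = (8.4 − 2.09)/6.8 = 0.928 mA.
Check: I_B = (4.4 − 2.09)/10 = 0.231 mA, and β·I_B = 18.5 mA > I_C, confirming saturation.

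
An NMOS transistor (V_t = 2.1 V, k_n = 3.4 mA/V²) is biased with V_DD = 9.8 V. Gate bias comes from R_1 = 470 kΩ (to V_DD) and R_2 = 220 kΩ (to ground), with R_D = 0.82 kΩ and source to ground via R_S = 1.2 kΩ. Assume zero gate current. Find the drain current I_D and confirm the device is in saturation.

V_G = V_DD·R_2/(R_1+R_2) = 9.8×220/690 = 3.12 V.
Assume saturation: I_D = (k_n/2)(V_GS − V_t)² with V_GS = V_G − I_D·R_S = 3.12 − 1.2·I_D.
Substituting gives 2.45·I_D² − 5.18·I_D + 1.78 = 0, with roots I_D = 0.433 or 1.68 mA.
The root I_D = 1.68 mA gives V_GS = 1.11 V ≤ V_t, so take I_D = 0.433 mA.
Then V_GS = 2.6 V and V_DS = V_DD − I_D(R_D+R_S) = 9.8 − 0.433×2.02 = 8.92 V.
Saturation requires V_DS ≥ V_GS − V_t = 0.505 V; 8.92 ≥ 0.505 ✓.

I_D ≈ 0.43 mA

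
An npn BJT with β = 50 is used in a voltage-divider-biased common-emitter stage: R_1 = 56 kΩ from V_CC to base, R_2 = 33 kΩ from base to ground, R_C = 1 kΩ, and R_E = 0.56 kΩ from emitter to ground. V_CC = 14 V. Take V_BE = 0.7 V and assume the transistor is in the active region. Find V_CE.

V_CE ≈ 6.8 V

Thevenize the base divider: V_Th = V_CC·R_2/(R_1+R_2) = 14×33/89 = 5.19 V, R_Th = R_1‖R_2 = 20.8 kΩ.
Base-emitter loop: V_Th = I_B·R_Th + V_BE + (β+1)I_B·R_E, so I_B = (5.19 − 0.7) / (20.8 + 51×0.56) = 0.0911 mA.
I_C = β·I_B = 50×0.0911 = 4.55 mA, and I_E = (β+1)I_B = 4.64 mA.
V_CE = V_CC − I_C·R_C − I_E·R_E = 14 − 4.55×1 − 4.64×0.56 = 6.85 V.
V_CE = 6.85 V > 0.2 V confirms active-region operation.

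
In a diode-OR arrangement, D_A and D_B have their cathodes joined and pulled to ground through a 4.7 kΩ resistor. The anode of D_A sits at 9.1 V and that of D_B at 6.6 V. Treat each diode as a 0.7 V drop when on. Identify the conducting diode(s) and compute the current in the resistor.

Only D_A conducts; I_R ≈ 1.8 mA

Assume both conduct. Then node N would need to be at both 9.1−0.7 = 8.4 V and 6.6−0.7 = 5.9 V, which is impossible.
Assume only D_A conducts: V_N = 9.1 − 0.7 = 8.4 V, so I_R = 8.4/4.7 = 1.79 mA.
Check D_B: its anode-to-cathode voltage is 6.6 − 8.4 = -1.8 V < 0.7 V, so it is off. The assumption is consistent.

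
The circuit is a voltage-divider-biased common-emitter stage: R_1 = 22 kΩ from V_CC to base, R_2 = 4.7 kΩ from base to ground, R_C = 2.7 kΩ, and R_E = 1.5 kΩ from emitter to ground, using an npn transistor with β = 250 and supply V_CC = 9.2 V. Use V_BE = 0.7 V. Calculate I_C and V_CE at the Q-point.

I_C ≈ 0.6 mA, V_CE ≈ 6.7 V

Thevenize the base divider: V_Th = V_CC·R_2/(R_1+R_2) = 9.2×4.7/26.7 = 1.62 V, R_Th = R_1‖R_2 = 3.87 kΩ.
Base-emitter loop: V_Th = I_B·R_Th + V_BE + (β+1)I_B·R_E, so I_B = (1.62 − 0.7) / (3.87 + 251×1.5) = 0.00242 mA.
I_C = β·I_B = 250×0.00242 = 0.604 mA, and I_E = (β+1)I_B = 0.607 mA.
V_CE = V_CC − I_C·R_C − I_E·R_E = 9.2 − 0.604×2.7 − 0.607×1.5 = 6.66 V.
V_CE = 6.66 V > 0.2 V confirms active-region operation.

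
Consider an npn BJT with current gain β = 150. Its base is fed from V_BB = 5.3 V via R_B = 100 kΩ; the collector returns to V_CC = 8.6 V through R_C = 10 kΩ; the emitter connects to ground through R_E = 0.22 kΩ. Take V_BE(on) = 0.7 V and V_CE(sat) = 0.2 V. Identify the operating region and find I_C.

Assume active: I_B = (5.3 − 0.7)/(100 + 151×0.22) = 0.0345 mA, I_C = β·I_B = 5.18 mA.
Then V_CE = 8.6 − 5.18×10 − 5.21×0.22 = -44.3 V < 0.2 V — the active assumption fails.
Re-solve with V_CE = 0.2 V. KCL at the emitter: V_E/R_E = (V_BB−0.7−V_E)/R_B + (V_CC−0.2−V_E)/R_C, giving V_E = 0.19 V.
I_C = (V_CC − 0.2 − V_E)/R_C = (8.4 − 0.19)/10 = 0.821 mA.
Check: I_B = (4.6 − 0.19)/100 = 0.0441 mA, and β·I_B = 6.61 mA > I_C, confirming saturation.

saturation; I_C ≈ 0.82 mA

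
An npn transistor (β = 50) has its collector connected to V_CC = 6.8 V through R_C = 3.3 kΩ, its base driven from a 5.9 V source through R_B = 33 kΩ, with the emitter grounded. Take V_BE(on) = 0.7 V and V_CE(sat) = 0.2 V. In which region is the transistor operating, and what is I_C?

saturation; I_C ≈ 2 mA

Assume active: I_B = (5.9 − 0.7)/33 = 0.158 mA, giving I_C = β·I_B = 7.88 mA.
But then V_CE = 6.8 − 7.88×3.3 = -19.2 V < V_CE(sat) = 0.2 V — impossible in the active region.
So the transistor is saturated. With V_CE = 0.2 V, I_C = (V_CC − 0.2)/R_C = 6.6/3.3 = 2 mA.
Check: β·I_B = 7.88 mA > I_C = 2 mA, confirming saturation.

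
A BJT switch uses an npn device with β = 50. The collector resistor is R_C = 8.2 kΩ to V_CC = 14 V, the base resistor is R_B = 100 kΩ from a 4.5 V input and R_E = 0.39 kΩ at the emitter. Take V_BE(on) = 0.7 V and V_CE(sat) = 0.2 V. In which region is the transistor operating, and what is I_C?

Assume active. Base-emitter loop: I_B = (V_BB − V_BE)/(R_B + (β+1)R_E) = (4.5 − 0.7)/(100 + 51×0.39) = 0.0317 mA.
I_C = β·I_B = 50×0.0317 = 1.58 mA.
V_CE = V_CC − I_C·R_C − I_E·R_E = 14 − 1.58×8.2 − 1.62×0.39 = 0.374 V > V_CE(sat), so the active-region assumption holds.

active; I_C ≈ 1.6 mA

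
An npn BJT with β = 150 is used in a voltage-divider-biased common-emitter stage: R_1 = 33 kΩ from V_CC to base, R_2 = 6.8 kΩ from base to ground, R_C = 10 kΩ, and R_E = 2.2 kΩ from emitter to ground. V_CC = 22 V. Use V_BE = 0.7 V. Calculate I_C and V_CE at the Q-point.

I_C ≈ 1.4 mA, V_CE ≈ 5.4 V

Thevenize the base divider: V_Th = V_CC·R_2/(R_1+R_2) = 22×6.8/39.8 = 3.76 V, R_Th = R_1‖R_2 = 5.64 kΩ.
Base-emitter loop: V_Th = I_B·R_Th + V_BE + (β+1)I_B·R_E, so I_B = (3.76 − 0.7) / (5.64 + 151×2.2) = 0.00905 mA.
I_C = β·I_B = 150×0.00905 = 1.36 mA, and I_E = (β+1)I_B = 1.37 mA.
V_CE = V_CC − I_C·R_C − I_E·R_E = 22 − 1.36×10 − 1.37×2.2 = 5.41 V.
V_CE = 5.41 V > 0.2 V confirms active-region operation.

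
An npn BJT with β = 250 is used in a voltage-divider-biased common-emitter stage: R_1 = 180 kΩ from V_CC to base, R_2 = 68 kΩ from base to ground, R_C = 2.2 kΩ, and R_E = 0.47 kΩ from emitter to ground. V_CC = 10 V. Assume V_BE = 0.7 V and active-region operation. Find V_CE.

V_CE ≈ 1.8 V

Thevenize the base divider: V_Th = V_CC·R_2/(R_1+R_2) = 10×68/248 = 2.74 V, R_Th = R_1‖R_2 = 49.4 kΩ.
Base-emitter loop: V_Th = I_B·R_Th + V_BE + (β+1)I_B·R_E, so I_B = (2.74 − 0.7) / (49.4 + 251×0.47) = 0.0122 mA.
I_C = β·I_B = 250×0.0122 = 3.05 mA, and I_E = (β+1)I_B = 3.06 mA.
V_CE = V_CC − I_C·R_C − I_E·R_E = 10 − 3.05×2.2 − 3.06×0.47 = 1.85 V.
V_CE = 1.85 V > 0.2 V confirms active-region operation.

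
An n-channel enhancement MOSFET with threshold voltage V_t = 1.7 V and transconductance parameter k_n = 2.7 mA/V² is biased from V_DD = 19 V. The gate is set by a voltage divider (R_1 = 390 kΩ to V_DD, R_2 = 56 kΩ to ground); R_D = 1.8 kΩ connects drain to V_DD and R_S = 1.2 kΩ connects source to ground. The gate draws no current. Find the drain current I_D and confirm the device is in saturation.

V_G = V_DD·R_2/(R_1+R_2) = 19×56/446 = 2.39 V.
Assume saturation: I_D = (k_n/2)(V_GS − V_t)² with V_GS = V_G − I_D·R_S = 2.39 − 1.2·I_D.
Substituting gives 1.94·I_D² − 3.22·I_D + 0.635 = 0, with roots I_D = 0.229 or 1.43 mA.
The root I_D = 1.43 mA gives V_GS = 0.671 V ≤ V_t, so take I_D = 0.229 mA.
Then V_GS = 2.11 V and V_DS = V_DD − I_D(R_D+R_S) = 19 − 0.229×3 = 18.3 V.
Saturation requires V_DS ≥ V_GS − V_t = 0.411 V; 18.3 ≥ 0.411 ✓.

I_D ≈ 0.23 mA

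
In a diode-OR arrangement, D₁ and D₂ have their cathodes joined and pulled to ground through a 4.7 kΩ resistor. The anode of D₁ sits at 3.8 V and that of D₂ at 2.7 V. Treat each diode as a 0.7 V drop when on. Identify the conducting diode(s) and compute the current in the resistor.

Only D₁ conducts; I_R ≈ 0.66 mA

Assume both conduct. Then node N would need to be at both 3.8−0.7 = 3.1 V and 2.7−0.7 = 2 V, which is impossible.
Assume only D₁ conducts: V_N = 3.8 − 0.7 = 3.1 V, so I_R = 3.1/4.7 = 0.66 mA.
Check D₂: its anode-to-cathode voltage is 2.7 − 3.1 = -0.4 V < 0.7 V, so it is off. The assumption is consistent.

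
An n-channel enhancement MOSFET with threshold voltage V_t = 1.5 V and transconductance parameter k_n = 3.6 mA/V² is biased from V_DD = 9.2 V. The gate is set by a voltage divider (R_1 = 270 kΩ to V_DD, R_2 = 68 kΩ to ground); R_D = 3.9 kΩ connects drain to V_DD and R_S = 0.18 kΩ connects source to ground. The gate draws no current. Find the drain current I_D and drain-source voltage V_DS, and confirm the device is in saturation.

I_D ≈ 0.18 mA, V_DS ≈ 8.5 V

V_G = V_DD·R_2/(R_1+R_2) = 9.2×68/338 = 1.85 V.
Assume saturation: I_D = (k_n/2)(V_GS − V_t)² with V_GS = V_G − I_D·R_S = 1.85 − 0.18·I_D.
Substituting gives 0.0583·I_D² − 1.23·I_D + 0.222 = 0, with roots I_D = 0.182 or 20.9 mA.
The root I_D = 20.9 mA gives V_GS = -1.9 V ≤ V_t, so take I_D = 0.182 mA.
Then V_GS = 1.82 V and V_DS = V_DD − I_D(R_D+R_S) = 9.2 − 0.182×4.08 = 8.46 V.
Saturation requires V_DS ≥ V_GS − V_t = 0.318 V; 8.46 ≥ 0.318 ✓.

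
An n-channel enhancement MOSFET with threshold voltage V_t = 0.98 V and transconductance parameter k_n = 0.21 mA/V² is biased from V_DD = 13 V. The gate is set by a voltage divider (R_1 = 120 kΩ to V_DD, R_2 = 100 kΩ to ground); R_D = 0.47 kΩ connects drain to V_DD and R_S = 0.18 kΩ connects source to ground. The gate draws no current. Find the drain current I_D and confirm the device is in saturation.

I_D ≈ 2.2 mA

V_G = V_DD·R_2/(R_1+R_2) = 13×100/220 = 5.91 V.
Assume saturation: I_D = (k_n/2)(V_GS − V_t)² with V_GS = V_G − I_D·R_S = 5.91 − 0.18·I_D.
Substituting gives 0.0034·I_D² − 1.19·I_D + 2.55 = 0, with roots I_D = 2.16 or 347 mA.
The root I_D = 347 mA gives V_GS = -56.5 V ≤ V_t, so take I_D = 2.16 mA.
Then V_GS = 5.52 V and V_DS = V_DD − I_D(R_D+R_S) = 13 − 2.16×0.65 = 11.6 V.
Saturation requires V_DS ≥ V_GS − V_t = 4.54 V; 11.6 ≥ 4.54 ✓.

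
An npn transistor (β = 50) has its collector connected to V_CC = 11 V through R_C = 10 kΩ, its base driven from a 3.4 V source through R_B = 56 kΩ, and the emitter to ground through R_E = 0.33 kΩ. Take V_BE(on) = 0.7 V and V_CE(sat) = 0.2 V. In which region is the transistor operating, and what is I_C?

saturation; I_C ≈ 1 mA

Assume active: I_B = (3.4 − 0.7)/(56 + 51×0.33) = 0.0371 mA, I_C = β·I_B = 1.85 mA.
Then V_CE = 11 − 1.85×10 − 1.89×0.33 = -8.16 V < 0.2 V — the active assumption fails.
Re-solve with V_CE = 0.2 V. KCL at the emitter: V_E/R_E = (V_BB−0.7−V_E)/R_B + (V_CC−0.2−V_E)/R_C, giving V_E = 0.358 V.
I_C = (V_CC − 0.2 − V_E)/R_C = (10.8 − 0.358)/10 = 1.04 mA.
Check: I_B = (2.7 − 0.358)/56 = 0.0418 mA, and β·I_B = 2.09 mA > I_C, confirming saturation.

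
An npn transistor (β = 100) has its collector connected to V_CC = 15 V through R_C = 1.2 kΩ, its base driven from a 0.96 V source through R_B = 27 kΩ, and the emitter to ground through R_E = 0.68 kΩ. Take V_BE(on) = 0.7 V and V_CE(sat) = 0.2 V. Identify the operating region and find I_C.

Assume active. Base-emitter loop: I_B = (V_BB − V_BE)/(R_B + (β+1)R_E) = (0.96 − 0.7)/(27 + 101×0.68) = 0.00272 mA.
I_C = β·I_B = 100×0.00272 = 0.272 mA.
V_CE = V_CC − I_C·R_C − I_E·R_E = 15 − 0.272×1.2 − 0.274×0.68 = 14.5 V > V_CE(sat), so the active-region assumption holds.

active; I_C ≈ 0.27 mA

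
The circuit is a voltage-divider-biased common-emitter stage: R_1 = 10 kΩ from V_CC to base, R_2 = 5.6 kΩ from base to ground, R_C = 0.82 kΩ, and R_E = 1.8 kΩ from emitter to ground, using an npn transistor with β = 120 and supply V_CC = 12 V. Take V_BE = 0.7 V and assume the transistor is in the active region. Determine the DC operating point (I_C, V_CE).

I_C ≈ 2 mA, V_CE ≈ 6.8 V

Thevenize the base divider: V_Th = V_CC·R_2/(R_1+R_2) = 12×5.6/15.6 = 4.31 V, R_Th = R_1‖R_2 = 3.59 kΩ.
Base-emitter loop: V_Th = I_B·R_Th + V_BE + (β+1)I_B·R_E, so I_B = (4.31 − 0.7) / (3.59 + 121×1.8) = 0.0163 mA.
I_C = β·I_B = 120×0.0163 = 1.96 mA, and I_E = (β+1)I_B = 1.97 mA.
V_CE = V_CC − I_C·R_C − I_E·R_E = 12 − 1.96×0.82 − 1.97×1.8 = 6.85 V.
V_CE = 6.85 V > 0.2 V confirms active-region operation.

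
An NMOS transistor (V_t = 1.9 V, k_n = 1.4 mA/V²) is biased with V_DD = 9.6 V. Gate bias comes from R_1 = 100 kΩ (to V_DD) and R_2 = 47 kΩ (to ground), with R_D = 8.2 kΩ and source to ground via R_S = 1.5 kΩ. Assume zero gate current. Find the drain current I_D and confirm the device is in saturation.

V_G = V_DD·R_2/(R_1+R_2) = 9.6×47/147 = 3.07 V.
Assume saturation: I_D = (k_n/2)(V_GS − V_t)² with V_GS = V_G − I_D·R_S = 3.07 − 1.5·I_D.
Substituting gives 1.57·I_D² − 3.46·I_D + 0.957 = 0, with roots I_D = 0.325 or 1.87 mA.
The root I_D = 1.87 mA gives V_GS = 0.266 V ≤ V_t, so take I_D = 0.325 mA.
Then V_GS = 2.58 V and V_DS = V_DD − I_D(R_D+R_S) = 9.6 − 0.325×9.7 = 6.45 V.
Saturation requires V_DS ≥ V_GS − V_t = 0.682 V; 6.45 ≥ 0.682 ✓.

I_D ≈ 0.33 mA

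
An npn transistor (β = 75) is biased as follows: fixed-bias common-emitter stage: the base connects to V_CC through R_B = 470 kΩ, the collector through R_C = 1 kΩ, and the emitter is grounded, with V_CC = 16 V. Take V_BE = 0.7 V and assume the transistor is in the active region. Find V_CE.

Base loop: V_CC = I_B·R_B + V_BE, so I_B = (16 − 0.7)/470 kΩ = 0.0326 mA.
In the active region I_C = β·I_B = 75 × 0.0326 = 2.44 mA.
Collector loop: V_CE = V_CC − I_C·R_C = 16 − 2.44×1 = 13.6 V.
Since V_CE = 13.6 V > V_CE(sat) ≈ 0.2 V, the transistor is in the active region as assumed.

V_CE ≈ 14 V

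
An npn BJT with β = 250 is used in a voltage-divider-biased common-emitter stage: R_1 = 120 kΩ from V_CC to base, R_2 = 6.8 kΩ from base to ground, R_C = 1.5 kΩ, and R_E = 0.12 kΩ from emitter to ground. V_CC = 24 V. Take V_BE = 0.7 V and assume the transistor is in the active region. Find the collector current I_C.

Thevenize the base divider: V_Th = V_CC·R_2/(R_1+R_2) = 24×6.8/127 = 1.29 V, R_Th = R_1‖R_2 = 6.44 kΩ.
Base-emitter loop: V_Th = I_B·R_Th + V_BE + (β+1)I_B·R_E, so I_B = (1.29 − 0.7) / (6.44 + 251×0.12) = 0.0161 mA.
I_C = β·I_B = 250×0.0161 = 4.01 mA, and I_E = (β+1)I_B = 4.03 mA.
V_CE = V_CC − I_C·R_C − I_E·R_E = 24 − 4.01×1.5 − 4.03×0.12 = 17.5 V.
V_CE = 17.5 V > 0.2 V confirms active-region operation.

I_C ≈ 4 mA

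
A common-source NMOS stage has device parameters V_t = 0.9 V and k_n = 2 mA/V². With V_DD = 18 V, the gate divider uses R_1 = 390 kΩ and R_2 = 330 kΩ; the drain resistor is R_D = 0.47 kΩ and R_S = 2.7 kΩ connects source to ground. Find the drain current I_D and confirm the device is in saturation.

V_G = V_DD·R_2/(R_1+R_2) = 18×330/720 = 8.25 V.
Assume saturation: I_D = (k_n/2)(V_GS − V_t)² with V_GS = V_G − I_D·R_S = 8.25 − 2.7·I_D.
Substituting gives 7.29·I_D² − 40.7·I_D + 54 = 0, with roots I_D = 2.18 or 3.41 mA.
The root I_D = 3.41 mA gives V_GS = -0.945 V ≤ V_t, so take I_D = 2.18 mA.
Then V_GS = 2.38 V and V_DS = V_DD − I_D(R_D+R_S) = 18 − 2.18×3.17 = 11.1 V.
Saturation requires V_DS ≥ V_GS − V_t = 1.48 V; 11.1 ≥ 1.48 ✓.

I_D ≈ 2.2 mA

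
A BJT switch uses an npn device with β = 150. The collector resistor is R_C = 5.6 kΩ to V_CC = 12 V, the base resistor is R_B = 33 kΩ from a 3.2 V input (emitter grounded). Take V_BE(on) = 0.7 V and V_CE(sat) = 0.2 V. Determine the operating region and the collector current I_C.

saturation; I_C ≈ 2.1 mA

Assume active: I_B = (3.2 − 0.7)/33 = 0.0758 mA, giving I_C = β·I_B = 11.4 mA.
But then V_CE = 12 − 11.4×5.6 = -51.6 V < V_CE(sat) = 0.2 V — impossible in the active region.
So the transistor is saturated. With V_CE = 0.2 V, I_C = (V_CC − 0.2)/R_C = 11.8/5.6 = 2.11 mA.
Check: β·I_B = 11.4 mA > I_C = 2.11 mA, confirming saturation.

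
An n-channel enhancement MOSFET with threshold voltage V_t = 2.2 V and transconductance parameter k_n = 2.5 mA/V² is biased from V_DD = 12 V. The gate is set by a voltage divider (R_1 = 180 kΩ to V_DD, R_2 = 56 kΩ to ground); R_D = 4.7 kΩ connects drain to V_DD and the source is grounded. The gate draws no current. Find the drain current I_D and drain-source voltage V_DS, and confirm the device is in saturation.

I_D ≈ 0.52 mA, V_DS ≈ 9.5 V

V_G = V_DD·R_2/(R_1+R_2) = 12×56/236 = 2.85 V. With the source grounded, V_GS = V_G = 2.85 V.
Assume saturation: I_D = (k_n/2)(V_GS − V_t)² = (2.5/2)×(2.85 − 2.2)² = 1.25×0.647² = 0.524 mA.
V_DS = V_DD − I_D·R_D = 12 − 0.524×4.7 = 9.54 V.
Saturation requires V_DS ≥ V_GS − V_t = 0.647 V; 9.54 ≥ 0.647 ✓.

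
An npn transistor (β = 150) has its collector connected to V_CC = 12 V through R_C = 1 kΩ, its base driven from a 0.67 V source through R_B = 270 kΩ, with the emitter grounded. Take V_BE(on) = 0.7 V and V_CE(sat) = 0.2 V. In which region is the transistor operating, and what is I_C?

cutoff; I_C ≈ 0

V_BB = 0.67 V ≤ V_BE(on) = 0.7 V, so the base-emitter junction is not forward biased.
The transistor is in cutoff: I_B = I_C = 0.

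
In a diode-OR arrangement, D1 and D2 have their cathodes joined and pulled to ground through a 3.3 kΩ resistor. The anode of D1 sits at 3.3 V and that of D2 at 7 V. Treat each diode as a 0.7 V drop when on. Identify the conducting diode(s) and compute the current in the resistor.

Only D2 conducts; I_R ≈ 1.9 mA

Assume both conduct. Then node N would need to be at both 3.3−0.7 = 2.6 V and 7−0.7 = 6.3 V, which is impossible.
Assume only D2 conducts: V_N = 7 − 0.7 = 6.3 V, so I_R = 6.3/3.3 = 1.91 mA.
Check D1: its anode-to-cathode voltage is 3.3 − 6.3 = -3 V < 0.7 V, so it is off. The assumption is consistent.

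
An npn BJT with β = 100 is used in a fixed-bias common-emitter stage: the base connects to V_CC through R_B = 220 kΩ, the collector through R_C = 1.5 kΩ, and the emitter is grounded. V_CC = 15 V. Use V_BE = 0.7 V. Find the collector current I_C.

Base loop: V_CC = I_B·R_B + V_BE, so I_B = (15 − 0.7)/220 kΩ = 0.065 mA.
In the active region I_C = β·I_B = 100 × 0.065 = 6.5 mA.
Collector loop: V_CE = V_CC − I_C·R_C = 15 − 6.5×1.5 = 5.25 V.
Since V_CE = 5.25 V > V_CE(sat) ≈ 0.2 V, the transistor is in the active region as assumed.

I_C ≈ 6.5 mA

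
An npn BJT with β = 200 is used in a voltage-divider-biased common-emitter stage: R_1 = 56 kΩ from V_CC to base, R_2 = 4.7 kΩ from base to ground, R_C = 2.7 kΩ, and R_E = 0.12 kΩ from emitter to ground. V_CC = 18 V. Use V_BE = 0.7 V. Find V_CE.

Thevenize the base divider: V_Th = V_CC·R_2/(R_1+R_2) = 18×4.7/60.7 = 1.39 V, R_Th = R_1‖R_2 = 4.34 kΩ.
Base-emitter loop: V_Th = I_B·R_Th + V_BE + (β+1)I_B·R_E, so I_B = (1.39 − 0.7) / (4.34 + 201×0.12) = 0.0244 mA.
I_C = β·I_B = 200×0.0244 = 4.88 mA, and I_E = (β+1)I_B = 4.9 mA.
V_CE = V_CC − I_C·R_C − I_E·R_E = 18 − 4.88×2.7 − 4.9×0.12 = 4.25 V.
V_CE = 4.25 V > 0.2 V confirms active-region operation.

V_CE ≈ 4.2 V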